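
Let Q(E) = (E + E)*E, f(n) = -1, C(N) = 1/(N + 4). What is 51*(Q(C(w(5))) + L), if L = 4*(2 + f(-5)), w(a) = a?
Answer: 5542/27 ≈ 205.26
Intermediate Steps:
C(N) = 1/(4 + N)
L = 4 (L = 4*(2 - 1) = 4*1 = 4)
Q(E) = 2*E**2 (Q(E) = (2*E)*E = 2*E**2)
51*(Q(C(w(5))) + L) = 51*(2*(1/(4 + 5))**2 + 4) = 51*(2*(1/9)**2 + 4) = 51*(2*(1/81) + 4) = 51*(2/81 + 4) = 51*(326/81) = 5542/27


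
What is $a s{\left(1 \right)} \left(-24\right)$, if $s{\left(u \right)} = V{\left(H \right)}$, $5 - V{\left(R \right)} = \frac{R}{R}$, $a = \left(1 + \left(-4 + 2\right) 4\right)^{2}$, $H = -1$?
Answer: $-4704$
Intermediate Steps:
$a = 49$ ($a = \left(1 - 8\right)^{2} = \left(-7\right)^{2} = 49$)
$V{\left(R \right)} = 4$ ($V{\left(R \right)} = 5 - \frac{R}{R} = 5 - 1 = 4$)
$s{\left(u \right)} = 4$
$a s{\left(1 \right)} \left(-24\right) = 49 \cdot 4 \left(-24\right) = 196 \left(-24\right) = -4704$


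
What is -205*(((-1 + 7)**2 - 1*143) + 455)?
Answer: -71340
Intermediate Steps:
-205*(((-1 + 7)**2 - 1*143) + 455) = -205*((6**2 - 143) + 455) = -205*((36 - 143) + 455) = -205*(-107 + 455) = -205*348 = -71340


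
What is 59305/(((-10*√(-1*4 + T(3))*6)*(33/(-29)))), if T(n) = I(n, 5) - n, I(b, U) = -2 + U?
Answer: -343969*I/792 ≈ -434.3*I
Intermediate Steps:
T(n) = 3 - n (T(n) = (-2 + 5) - n = 3 - n)
59305/(((-10*√(-1*4 + T(3))*6)*(33/(-29)))) = 59305/(((-10*√(-1*4 + (3 - 1*3))*6)*(33/(-29)))) = 59305/(((-10*√(-4 + (3 - 3))*6)*(33*(-1/29)))) = 59305/((-10*√(-4 + 0)*6*(-33/29))) = 59305/((-10*√(-4)*6*(-33/29))) = 59305/((-10*2*I*6*(-33/29))) = 59305/((-120*I*(-33/29))) = 59305/((3960*I/29)) = 59305*(-29*I/3960) = -343969*I/792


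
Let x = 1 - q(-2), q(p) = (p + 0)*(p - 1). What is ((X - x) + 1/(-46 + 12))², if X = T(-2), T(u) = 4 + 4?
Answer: 194481/1156 ≈ 168.24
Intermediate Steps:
T(u) = 8
q(p) = p*(-1 + p)
X = 8
x = -5 (x = 1 - (-2)*(-1 - 2) = 1 - (-2)*(-3) = 1 - 1*6 = 1 - 6 = -5)
((X - x) + 1/(-46 + 12))² = ((8 - 1*(-5)) + 1/(-46 + 12))² = ((8 + 5) + 1/(-34))² = (13 - 1/34)² = (441/34)² = 194481/1156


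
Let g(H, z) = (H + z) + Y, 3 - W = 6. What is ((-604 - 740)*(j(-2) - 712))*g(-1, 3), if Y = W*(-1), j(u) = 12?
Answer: 4704000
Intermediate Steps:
W = -3 (W = 3 - 1*6 = 3 - 6 = -3)
Y = 3 (Y = -3*(-1) = 3)
g(H, z) = 3 + H + z (g(H, z) = (H + z) + 3 = 3 + H + z)
((-604 - 740)*(j(-2) - 712))*g(-1, 3) = ((-604 - 740)*(12 - 712))*(3 - 1 + 3) = -1344*(-700)*5 = 940800*5 = 4704000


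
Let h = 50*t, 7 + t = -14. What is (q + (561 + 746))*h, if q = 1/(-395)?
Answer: -108415440/79 ≈ -1.3723e+6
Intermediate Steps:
t = -21 (t = -7 - 14 = -21)
q = -1/395 ≈ -0.0025316
h = -1050 (h = 50*(-21) = -1050)
(q + (561 + 746))*h = (-1/395 + (561 + 746))*(-1050) = (-1/395 + 1307)*(-1050) = (516264/395)*(-1050) = -108415440/79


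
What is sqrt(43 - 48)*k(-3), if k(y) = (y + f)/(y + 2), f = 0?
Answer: 3*I*sqrt(5) ≈ 6.7082*I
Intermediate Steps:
k(y) = y/(2 + y) (k(y) = (y + 0)/(y + 2) = y/(2 + y))
sqrt(43 - 48)*k(-3) = sqrt(43 - 48)*(-3/(2 - 3)) = sqrt(-5)*(-3/(-1)) = (I*sqrt(5))*(-3*(-1)) = (I*sqrt(5))*3 = 3*I*sqrt(5)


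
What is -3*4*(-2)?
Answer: 24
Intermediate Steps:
-3*4*(-2) = -12*(-2) = 24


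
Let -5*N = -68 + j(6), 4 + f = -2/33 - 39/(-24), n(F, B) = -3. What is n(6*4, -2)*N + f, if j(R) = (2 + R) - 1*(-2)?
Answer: -49151/1320 ≈ -37.236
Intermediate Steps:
j(R) = 4 + R (j(R) = (2 + R) + 2 = 4 + R)
f = -643/264 (f = -4 + (-2/33 - 39/(-24)) = -4 + (-2*1/33 - 39*(-1/24)) = -4 + (-2/33 + 13/8) = -4 + 413/264 = -643/264 ≈ -2.4356)
N = 58/5 (N = -(-68 + (4 + 6))/5 = -(-68 + 10)/5 = -1/5*(-58) = 58/5 ≈ 11.600)
n(6*4, -2)*N + f = -3*58/5 - 643/264 = -174/5 - 643/264 = -49151/1320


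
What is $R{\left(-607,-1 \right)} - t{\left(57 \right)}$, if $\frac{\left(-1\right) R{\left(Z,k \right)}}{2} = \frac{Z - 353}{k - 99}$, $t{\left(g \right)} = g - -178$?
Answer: $- \frac{1271}{5} \approx -254.2$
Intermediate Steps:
$t{\left(g \right)} = 178 + g$ ($t{\left(g \right)} = g + 178 = 178 + g$)
$R{\left(Z,k \right)} = - \frac{2 \left(-353 + Z\right)}{-99 + k}$ ($R{\left(Z,k \right)} = - 2 \frac{Z - 353}{k - 99} = - 2 \frac{-353 + Z}{-99 + k} = - \frac{2 \left(-353 + Z\right)}{-99 + k}$)
$R{\left(-607,-1 \right)} - t{\left(57 \right)} = \frac{2 \left(353 - -607\right)}{-99 - 1} - \left(178 + 57\right) = \frac{2 \left(353 + 607\right)}{-100} - 235 = 2 \left(- \frac{1}{100}\right) 960 - 235 = - \frac{96}{5} - 235 = - \frac{1271}{5}$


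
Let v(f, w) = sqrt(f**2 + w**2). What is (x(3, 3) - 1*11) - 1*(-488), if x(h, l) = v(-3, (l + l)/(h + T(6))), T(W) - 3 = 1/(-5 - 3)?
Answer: 477 + 3*sqrt(2465)/47 ≈ 480.17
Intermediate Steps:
T(W) = 23/8 (T(W) = 3 + 1/(-5 - 3) = 3 + 1/(-8) = 3 - 1/8 = 23/8)
x(h, l) = sqrt(9 + 4*l**2/(23/8 + h)**2) (x(h, l) = sqrt((-3)**2 + ((l + l)/(h + 23/8))**2) = sqrt(9 + ((2*l)/(23/8 + h))**2) = sqrt(9 + (2*l/(23/8 + h))**2) = sqrt(9 + 4*l**2/(23/8 + h)**2))
(x(3, 3) - 1*11) - 1*(-488) = (sqrt(9 + 256*3**2/(23 + 8*3)**2) - 1*11) - 1*(-488) = (sqrt(9 + 256*9/(23 + 24)**2) - 11) + 488 = (sqrt(9 + 256*9/47**2) - 11) + 488 = (sqrt(9 + 256*9*(1/2209)) - 11) + 488 = (sqrt(9 + 2304/2209) - 11) + 488 = (sqrt(22185/2209) - 11) + 488 = (3*sqrt(2465)/47 - 11) + 488 = (-11 + 3*sqrt(2465)/47) + 488 = 477 + 3*sqrt(2465)/47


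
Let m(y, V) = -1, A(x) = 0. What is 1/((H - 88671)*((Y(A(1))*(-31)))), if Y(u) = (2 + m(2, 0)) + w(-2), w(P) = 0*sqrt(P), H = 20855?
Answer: 1/2102296 ≈ 4.7567e-7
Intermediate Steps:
w(P) = 0
Y(u) = 1 (Y(u) = (2 - 1) + 0 = 1 + 0 = 1)
1/((H - 88671)*((Y(A(1))*(-31)))) = 1/((20855 - 88671)*((1*(-31)))) = 1/(-67816*(-31)) = -1/67816*(-1/31) = 1/2102296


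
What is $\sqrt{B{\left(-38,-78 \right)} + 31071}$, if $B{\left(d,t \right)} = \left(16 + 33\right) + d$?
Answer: $\sqrt{31082} \approx 176.3$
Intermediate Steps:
$B{\left(d,t \right)} = 49 + d$
$\sqrt{B{\left(-38,-78 \right)} + 31071} = \sqrt{\left(49 - 38\right) + 31071} = \sqrt{11 + 31071} = \sqrt{31082}$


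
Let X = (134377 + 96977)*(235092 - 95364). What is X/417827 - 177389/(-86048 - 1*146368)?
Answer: 7513300553889895/97109680032 ≈ 77369.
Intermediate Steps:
X = 32326631712 (X = 231354*139728 = 32326631712)
X/417827 - 177389/(-86048 - 1*146368) = 32326631712/417827 - 177389/(-86048 - 1*146368) = 32326631712*(1/417827) - 177389/(-86048 - 146368) = 32326631712/417827 - 177389/(-232416) = 32326631712/417827 - 177389*(-1/232416) = 32326631712/417827 + 177389/232416 = 7513300553889895/97109680032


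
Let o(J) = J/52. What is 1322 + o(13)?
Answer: 5289/4 ≈ 1322.3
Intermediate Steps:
o(J) = J/52 (o(J) = J*(1/52) = J/52)
1322 + o(13) = 1322 + (1/52)*13 = 1322 + ¼ = 5289/4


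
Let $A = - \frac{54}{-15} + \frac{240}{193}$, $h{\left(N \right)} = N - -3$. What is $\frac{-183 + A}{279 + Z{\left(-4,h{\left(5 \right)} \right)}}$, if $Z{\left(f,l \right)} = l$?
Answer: $- \frac{171921}{276955} \approx -0.62075$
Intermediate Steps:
$h{\left(N \right)} = 3 + N$ ($h{\left(N \right)} = N + 3 = 3 + N$)
$A = \frac{4674}{965}$ ($A = \left(-54\right) \left(- \frac{1}{15}\right) + 240 \cdot \frac{1}{193} = \frac{18}{5} + \frac{240}{193} = \frac{4674}{965} \approx 4.8435$)
$\frac{-183 + A}{279 + Z{\left(-4,h{\left(5 \right)} \right)}} = \frac{-183 + \frac{4674}{965}}{279 + \left(3 + 5\right)} = - \frac{171921}{965 \left(279 + 8\right)} = - \frac{171921}{965 \cdot 287} = \left(- \frac{171921}{965}\right) \frac{1}{287} = - \frac{171921}{276955}$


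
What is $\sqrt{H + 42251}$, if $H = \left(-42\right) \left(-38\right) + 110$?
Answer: $\sqrt{43957} \approx 209.66$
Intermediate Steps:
$H = 1706$ ($H = 1596 + 110 = 1706$)
$\sqrt{H + 42251} = \sqrt{1706 + 42251} = \sqrt{43957}$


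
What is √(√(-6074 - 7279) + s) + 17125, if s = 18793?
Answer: 17125 + √(18793 + I*√13353) ≈ 17262.0 + 0.42146*I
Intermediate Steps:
√(√(-6074 - 7279) + s) + 17125 = √(√(-6074 - 7279) + 18793) + 17125 = √(√(-13353) + 18793) + 17125 = √(I*√13353 + 18793) + 17125 = √(18793 + I*√13353) + 17125 = 17125 + √(18793 + I*√13353)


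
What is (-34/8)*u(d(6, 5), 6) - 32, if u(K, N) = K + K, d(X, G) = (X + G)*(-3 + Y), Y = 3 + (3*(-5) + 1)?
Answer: 1277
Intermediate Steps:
Y = -11 (Y = 3 + (-15 + 1) = 3 - 14 = -11)
d(X, G) = -14*G - 14*X (d(X, G) = (X + G)*(-3 - 11) = (G + X)*(-14) = -14*G - 14*X)
u(K, N) = 2*K
(-34/8)*u(d(6, 5), 6) - 32 = (-34/8)*(2*(-14*5 - 14*6)) - 32 = (-34*⅛)*(2*(-70 - 84)) - 32 = -17*(-154)/2 - 32 = -17/4*(-308) - 32 = 1309 - 32 = 1277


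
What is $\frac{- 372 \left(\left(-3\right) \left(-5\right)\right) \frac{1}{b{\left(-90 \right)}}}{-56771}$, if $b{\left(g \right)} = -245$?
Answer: $- \frac{1116}{2781779} \approx -0.00040118$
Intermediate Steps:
$\frac{- 372 \left(\left(-3\right) \left(-5\right)\right) \frac{1}{b{\left(-90 \right)}}}{-56771} = \frac{- 372 \left(\left(-3\right) \left(-5\right)\right) \frac{1}{-245}}{-56771} = \left(-372\right) 15 \left(- \frac{1}{245}\right) \left(- \frac{1}{56771}\right) = \left(-5580\right) \left(- \frac{1}{245}\right) \left(- \frac{1}{56771}\right) = \frac{1116}{49} \left(- \frac{1}{56771}\right) = - \frac{1116}{2781779}$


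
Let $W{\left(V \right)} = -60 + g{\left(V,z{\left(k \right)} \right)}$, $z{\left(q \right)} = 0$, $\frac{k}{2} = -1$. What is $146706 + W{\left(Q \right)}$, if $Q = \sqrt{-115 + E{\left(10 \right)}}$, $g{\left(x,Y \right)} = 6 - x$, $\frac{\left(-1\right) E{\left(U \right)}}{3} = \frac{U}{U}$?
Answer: $146652 - i \sqrt{118} \approx 1.4665 \cdot 10^{5} - 10.863 i$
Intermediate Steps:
$k = -2$ ($k = 2 \left(-1\right) = -2$)
$E{\left(U \right)} = -3$ ($E{\left(U \right)} = - 3 \frac{U}{U} = \left(-3\right) 1 = -3$)
$Q = i \sqrt{118}$ ($Q = \sqrt{-115 - 3} = \sqrt{-118} = i \sqrt{118} \approx 10.863 i$)
$W{\left(V \right)} = -54 - V$ ($W{\left(V \right)} = -60 - \left(-6 + V\right) = -54 - V$)
$146706 + W{\left(Q \right)} = 146706 - \left(54 + i \sqrt{118}\right) = 146652 - i \sqrt{118}$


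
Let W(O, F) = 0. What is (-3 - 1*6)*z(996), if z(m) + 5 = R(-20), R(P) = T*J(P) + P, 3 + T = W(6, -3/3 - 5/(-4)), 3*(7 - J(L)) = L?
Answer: 594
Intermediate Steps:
J(L) = 7 - L/3
T = -3 (T = -3 + 0 = -3)
R(P) = -21 + 2*P (R(P) = -3*(7 - P/3) + P = (-21 + P) + P = -21 + 2*P)
z(m) = -66 (z(m) = -5 + (-21 + 2*(-20)) = -5 + (-21 - 40) = -5 - 61 = -66)
(-3 - 1*6)*z(996) = (-3 - 1*6)*(-66) = (-3 - 6)*(-66) = -9*(-66) = 594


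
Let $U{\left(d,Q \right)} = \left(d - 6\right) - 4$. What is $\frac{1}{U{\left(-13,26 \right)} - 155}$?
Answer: $- \frac{1}{178} \approx -0.005618$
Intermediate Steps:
$U{\left(d,Q \right)} = -10 + d$ ($U{\left(d,Q \right)} = \left(-6 + d\right) - 4 = -10 + d$)
$\frac{1}{U{\left(-13,26 \right)} - 155} = \frac{1}{\left(-10 - 13\right) - 155} = \frac{1}{-23 - 155} = \frac{1}{-178} = - \frac{1}{178}$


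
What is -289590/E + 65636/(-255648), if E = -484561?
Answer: 215451319/632025768 ≈ 0.34089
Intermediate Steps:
-289590/E + 65636/(-255648) = -289590/(-484561) + 65636/(-255648) = -289590*(-1/484561) + 65636*(-1/255648) = 5910/9889 - 16409/63912 = 215451319/632025768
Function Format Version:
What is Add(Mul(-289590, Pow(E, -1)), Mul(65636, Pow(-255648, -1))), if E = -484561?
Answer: Rational(215451319, 632025768) ≈ 0.34089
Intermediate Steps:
Add(Mul(-289590, Pow(E, -1)), Mul(65636, Pow(-255648, -1))) = Add(Mul(-289590, Pow(-484561, -1)), Mul(65636, Pow(-255648, -1))) = Add(Mul(-289590, Rational(-1, 484561)), Mul(65636, Rational(-1, 255648))) = Add(Rational(5910, 9889), Rational(-16409, 63912)) = Rational(215451319, 632025768)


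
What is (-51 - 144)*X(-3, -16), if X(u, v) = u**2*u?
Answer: 5265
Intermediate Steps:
X(u, v) = u**3
(-51 - 144)*X(-3, -16) = (-51 - 144)*(-3)**3 = -195*(-27) = 5265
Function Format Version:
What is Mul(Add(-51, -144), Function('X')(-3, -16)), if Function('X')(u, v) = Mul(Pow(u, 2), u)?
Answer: 5265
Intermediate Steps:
Function('X')(u, v) = Pow(u, 3)
Mul(Add(-51, -144), Function('X')(-3, -16)) = Mul(Add(-51, -144), Pow(-3, 3)) = Mul(-195, -27) = 5265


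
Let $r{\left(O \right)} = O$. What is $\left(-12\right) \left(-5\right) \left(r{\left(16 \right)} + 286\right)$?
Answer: $18120$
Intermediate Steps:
$\left(-12\right) \left(-5\right) \left(r{\left(16 \right)} + 286\right) = \left(-12\right) \left(-5\right) \left(16 + 286\right) = 60 \cdot 302 = 18120$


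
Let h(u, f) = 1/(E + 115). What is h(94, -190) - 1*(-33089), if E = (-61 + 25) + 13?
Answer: 3044189/92 ≈ 33089.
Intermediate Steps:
E = -23 (E = -36 + 13 = -23)
h(u, f) = 1/92 (h(u, f) = 1/(-23 + 115) = 1/92)
h(94, -190) - 1*(-33089) = 1/92 - 1*(-33089) = 1/92 + 33089 = 3044189/92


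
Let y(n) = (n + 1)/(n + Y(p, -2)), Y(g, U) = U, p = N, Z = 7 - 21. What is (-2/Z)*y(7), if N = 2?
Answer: 8/35 ≈ 0.22857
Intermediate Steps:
Z = -14
p = 2
y(n) = (1 + n)/(-2 + n) (y(n) = (n + 1)/(n - 2) = (1 + n)/(-2 + n))
(-2/Z)*y(7) = (-2/(-14))*((1 + 7)/(-2 + 7)) = (-2*(-1/14))*(8/5) = ((⅕)*8)/7 = (⅐)*(8/5) = 8/35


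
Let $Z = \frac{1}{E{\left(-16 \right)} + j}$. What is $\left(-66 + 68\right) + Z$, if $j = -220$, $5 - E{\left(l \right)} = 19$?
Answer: $\frac{467}{234} \approx 1.9957$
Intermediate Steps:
$E{\left(l \right)} = -14$ ($E{\left(l \right)} = 5 - 19 = -14$)
$Z = - \frac{1}{234}$ ($Z = \frac{1}{-14 - 220} = \frac{1}{-234} = - \frac{1}{234} \approx -0.0042735$)
$\left(-66 + 68\right) + Z = \left(-66 + 68\right) - \frac{1}{234} = 2 - \frac{1}{234} = \frac{467}{234}$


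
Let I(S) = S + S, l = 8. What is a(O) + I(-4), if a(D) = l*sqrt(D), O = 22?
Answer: -8 + 8*sqrt(22) ≈ 29.523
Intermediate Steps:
I(S) = 2*S
a(D) = 8*sqrt(D)
a(O) + I(-4) = 8*sqrt(22) + 2*(-4) = 8*sqrt(22) - 8 = -8 + 8*sqrt(22)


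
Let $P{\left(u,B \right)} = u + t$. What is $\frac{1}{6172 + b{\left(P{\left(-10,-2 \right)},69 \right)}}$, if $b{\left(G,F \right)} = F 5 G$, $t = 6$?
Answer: $\frac{1}{4792} \approx 0.00020868$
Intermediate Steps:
$P{\left(u,B \right)} = 6 + u$ ($P{\left(u,B \right)} = u + 6 = 6 + u$)
$b{\left(G,F \right)} = 5 F G$
$\frac{1}{6172 + b{\left(P{\left(-10,-2 \right)},69 \right)}} = \frac{1}{6172 + 5 \cdot 69 \left(6 - 10\right)} = \frac{1}{6172 + 5 \cdot 69 \left(-4\right)} = \frac{1}{6172 - 1380} = \frac{1}{4792}$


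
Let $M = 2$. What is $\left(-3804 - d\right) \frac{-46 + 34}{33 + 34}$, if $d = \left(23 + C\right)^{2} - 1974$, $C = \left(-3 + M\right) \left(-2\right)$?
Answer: $\frac{29460}{67} \approx 439.7$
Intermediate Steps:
$C = 2$ ($C = \left(-3 + 2\right) \left(-2\right) = \left(-1\right) \left(-2\right) = 2$)
$d = -1349$ ($d = \left(23 + 2\right)^{2} - 1974 = 25^{2} - 1974 = 625 - 1974 = -1349$)
$\left(-3804 - d\right) \frac{-46 + 34}{33 + 34} = \left(-3804 - -1349\right) \frac{-46 + 34}{33 + 34} = \left(-3804 + 1349\right) \left(- \frac{12}{67}\right) = - 2455 \left(\left(-12\right) \frac{1}{67}\right) = \left(-2455\right) \left(- \frac{12}{67}\right) = \frac{29460}{67}$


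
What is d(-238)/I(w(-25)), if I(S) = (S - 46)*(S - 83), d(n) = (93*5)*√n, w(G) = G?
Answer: 155*I*√238/2556 ≈ 0.93553*I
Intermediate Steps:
d(n) = 465*√n
I(S) = (-83 + S)*(-46 + S) (I(S) = (-46 + S)*(-83 + S) = (-83 + S)*(-46 + S))
d(-238)/I(w(-25)) = (465*√(-238))/(3818 + (-25)² - 129*(-25)) = (465*(I*√238))/(3818 + 625 + 3225) = (465*I*√238)/7668 = (465*I*√238)*(1/7668) = 155*I*√238/2556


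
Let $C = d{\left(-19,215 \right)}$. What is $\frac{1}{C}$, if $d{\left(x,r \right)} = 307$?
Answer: $\frac{1}{307} \approx 0.0032573$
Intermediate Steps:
$C = 307$
$\frac{1}{C} = \frac{1}{307}$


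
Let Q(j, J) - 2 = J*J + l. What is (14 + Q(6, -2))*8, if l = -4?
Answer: 128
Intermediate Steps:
Q(j, J) = -2 + J² (Q(j, J) = 2 + (J*J - 4) = 2 + (J² - 4) = 2 + (-4 + J²) = -2 + J²)
(14 + Q(6, -2))*8 = (14 + (-2 + (-2)²))*8 = (14 + (-2 + 4))*8 = (14 + 2)*8 = 16*8 = 128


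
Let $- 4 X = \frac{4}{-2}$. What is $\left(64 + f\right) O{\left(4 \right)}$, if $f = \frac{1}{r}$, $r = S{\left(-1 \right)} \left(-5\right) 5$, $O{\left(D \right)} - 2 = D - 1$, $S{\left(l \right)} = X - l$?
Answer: $\frac{4798}{15} \approx 319.87$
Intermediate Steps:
$X = \frac{1}{2}$ ($X = - \frac{4 \frac{1}{-2}}{4} = - \frac{4 \left(- \frac{1}{2}\right)}{4} = \left(- \frac{1}{4}\right) \left(-2\right) = \frac{1}{2} \approx 0.5$)
$S{\left(l \right)} = \frac{1}{2} - l$
$O{\left(D \right)} = 1 + D$ ($O{\left(D \right)} = 2 + \left(D - 1\right) = 2 + \left(-1 + D\right) = 1 + D$)
$r = - \frac{75}{2}$ ($r = \left(\frac{1}{2} - -1\right) \left(-5\right) 5 = \left(\frac{1}{2} + 1\right) \left(-5\right) 5 = \frac{3}{2} \left(-5\right) 5 = \left(- \frac{15}{2}\right) 5 = - \frac{75}{2} \approx -37.5$)
$f = - \frac{2}{75}$ ($f = \frac{1}{- \frac{75}{2}} = - \frac{2}{75} \approx -0.026667$)
$\left(64 + f\right) O{\left(4 \right)} = \left(64 - \frac{2}{75}\right) \left(1 + 4\right) = \frac{4798}{75} \cdot 5 = \frac{4798}{15}$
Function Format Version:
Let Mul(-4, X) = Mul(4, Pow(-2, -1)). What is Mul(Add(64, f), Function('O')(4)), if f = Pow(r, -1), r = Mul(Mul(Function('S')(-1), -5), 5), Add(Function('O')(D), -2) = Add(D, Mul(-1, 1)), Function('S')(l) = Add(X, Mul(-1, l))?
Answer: Rational(4798, 15) ≈ 319.87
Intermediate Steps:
X = Rational(1, 2) (X = Mul(Rational(-1, 4), Mul(4, Pow(-2, -1))) = Mul(Rational(-1, 4), Mul(4, Rational(-1, 2))) = Mul(Rational(-1, 4), -2) = Rational(1, 2) ≈ 0.50000)
Function('S')(l) = Add(Rational(1, 2), Mul(-1, l))
Function('O')(D) = Add(1, D) (Function('O')(D) = Add(2, Add(D, Mul(-1, 1))) = Add(2, Add(D, -1)) = Add(2, Add(-1, D)) = Add(1, D))
r = Rational(-75, 2) (r = Mul(Mul(Add(Rational(1, 2), Mul(-1, -1)), -5), 5) = Mul(Mul(Add(Rational(1, 2), 1), -5), 5) = Mul(Mul(Rational(3, 2), -5), 5) = Mul(Rational(-15, 2), 5) = Rational(-75, 2) ≈ -37.500)
f = Rational(-2, 75) (f = Pow(Rational(-75, 2), -1) = Rational(-2, 75) ≈ -0.026667)
Mul(Add(64, f), Function('O')(4)) = Mul(Add(64, Rational(-2, 75)), Add(1, 4)) = Mul(Rational(4798, 75), 5) = Rational(4798, 15)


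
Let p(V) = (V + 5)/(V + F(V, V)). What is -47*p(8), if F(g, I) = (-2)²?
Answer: -611/12 ≈ -50.917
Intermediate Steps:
F(g, I) = 4
p(V) = (5 + V)/(4 + V) (p(V) = (V + 5)/(V + 4) = (5 + V)/(4 + V))
-47*p(8) = -47*(5 + 8)/(4 + 8) = -47*13/12 = -611/12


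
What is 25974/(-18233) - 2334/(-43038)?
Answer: -179218865/130785309 ≈ -1.3703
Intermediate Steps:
25974/(-18233) - 2334/(-43038) = 25974*(-1/18233) - 2334*(-1/43038) = -25974/18233 + 389/7173 = -179218865/130785309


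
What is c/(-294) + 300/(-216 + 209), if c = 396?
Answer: -2166/49 ≈ -44.204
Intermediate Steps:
c/(-294) + 300/(-216 + 209) = 396/(-294) + 300/(-216 + 209) = 396*(-1/294) + 300/(-7) = -66/49 + 300*(-⅐) = -66/49 - 300/7 = -2166/49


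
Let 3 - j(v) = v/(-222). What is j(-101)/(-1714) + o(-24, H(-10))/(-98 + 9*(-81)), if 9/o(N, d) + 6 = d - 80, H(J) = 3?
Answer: -35357593/26118449628 ≈ -0.0013537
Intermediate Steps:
j(v) = 3 + v/222 (j(v) = 3 - v/(-222) = 3 - v*(-1)/222 = 3 - (-1)*v/222 = 3 + v/222)
o(N, d) = 9/(-86 + d) (o(N, d) = 9/(-6 + (d - 80)) = 9/(-6 + (-80 + d)) = 9/(-86 + d))
j(-101)/(-1714) + o(-24, H(-10))/(-98 + 9*(-81)) = (3 + (1/222)*(-101))/(-1714) + (9/(-86 + 3))/(-98 + 9*(-81)) = (3 - 101/222)*(-1/1714) + (9/(-83))/(-98 - 729) = (565/222)*(-1/1714) + (9*(-1/83))/(-827) = -565/380508 - 9/83*(-1/827) = -565/380508 + 9/68641 = -35357593/26118449628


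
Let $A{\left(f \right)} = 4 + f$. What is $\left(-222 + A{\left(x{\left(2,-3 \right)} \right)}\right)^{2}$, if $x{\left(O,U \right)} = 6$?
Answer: $44944$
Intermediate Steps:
$\left(-222 + A{\left(x{\left(2,-3 \right)} \right)}\right)^{2} = \left(-222 + \left(4 + 6\right)\right)^{2} = \left(-222 + 10\right)^{2} = \left(-212\right)^{2} = 44944$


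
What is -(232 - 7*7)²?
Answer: -33489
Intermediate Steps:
-(232 - 7*7)² = -(232 - 49)² = -1*183² = -1*33489 = -33489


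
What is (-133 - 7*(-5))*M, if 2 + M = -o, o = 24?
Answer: 2548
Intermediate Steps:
M = -26 (M = -2 - 1*24 = -2 - 24 = -26)
(-133 - 7*(-5))*M = (-133 - 7*(-5))*(-26) = (-133 + 35)*(-26) = -98*(-26) = 2548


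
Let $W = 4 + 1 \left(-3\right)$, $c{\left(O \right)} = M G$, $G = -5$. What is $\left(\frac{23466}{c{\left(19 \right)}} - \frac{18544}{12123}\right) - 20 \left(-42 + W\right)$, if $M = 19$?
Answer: $\frac{658141702}{1151685} \approx 571.46$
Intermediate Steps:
$c{\left(O \right)} = -95$ ($c{\left(O \right)} = 19 \left(-5\right) = -95$)
$W = 1$ ($W = 4 - 3 = 1$)
$\left(\frac{23466}{c{\left(19 \right)}} - \frac{18544}{12123}\right) - 20 \left(-42 + W\right) = \left(\frac{23466}{-95} - \frac{18544}{12123}\right) - 20 \left(-42 + 1\right) = \left(23466 \left(- \frac{1}{95}\right) - \frac{18544}{12123}\right) - 20 \left(-41\right) = \left(- \frac{23466}{95} - \frac{18544}{12123}\right) - -820 = - \frac{286239998}{1151685} + 820 = \frac{658141702}{1151685}$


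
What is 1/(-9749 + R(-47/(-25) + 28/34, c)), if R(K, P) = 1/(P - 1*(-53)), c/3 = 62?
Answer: -239/2330010 ≈ -0.00010257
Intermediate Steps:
c = 186 (c = 3*62 = 186)
R(K, P) = 1/(53 + P) (R(K, P) = 1/(P + 53) = 1/(53 + P))
1/(-9749 + R(-47/(-25) + 28/34, c)) = 1/(-9749 + 1/(53 + 186)) = 1/(-9749 + 1/239) = 1/(-2330010/239) = -239/2330010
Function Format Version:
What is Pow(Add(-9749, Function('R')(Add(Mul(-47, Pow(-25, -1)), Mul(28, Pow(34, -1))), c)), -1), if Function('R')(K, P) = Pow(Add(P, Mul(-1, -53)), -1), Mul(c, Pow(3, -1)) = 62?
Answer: Rational(-239, 2330010) ≈ -0.00010257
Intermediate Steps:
c = 186 (c = Mul(3, 62) = 186)
Function('R')(K, P) = Pow(Add(53, P), -1) (Function('R')(K, P) = Pow(Add(P, 53), -1) = Pow(Add(53, P), -1))
Pow(Add(-9749, Function('R')(Add(Mul(-47, Pow(-25, -1)), Mul(28, Pow(34, -1))), c)), -1) = Pow(Add(-9749, Pow(Add(53, 186), -1)), -1) = Pow(Add(-9749, Pow(239, -1)), -1) = Pow(Add(-9749, Rational(1, 239)), -1) = Pow(Rational(-2330010, 239), -1) = Rational(-239, 2330010)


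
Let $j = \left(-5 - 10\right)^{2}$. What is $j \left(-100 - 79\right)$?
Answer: $-40275$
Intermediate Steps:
$j = 225$ ($j = \left(-5 - 10\right)^{2} = \left(-15\right)^{2} = 225$)
$j \left(-100 - 79\right) = 225 \left(-100 - 79\right) = 225 \left(-179\right) = -40275$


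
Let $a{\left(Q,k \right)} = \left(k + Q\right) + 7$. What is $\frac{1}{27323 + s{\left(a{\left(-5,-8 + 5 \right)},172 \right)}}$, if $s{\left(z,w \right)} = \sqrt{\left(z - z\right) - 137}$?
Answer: $\frac{27323}{746546466} - \frac{i \sqrt{137}}{746546466} \approx 3.6599 \cdot 10^{-5} - 1.5678 \cdot 10^{-8} i$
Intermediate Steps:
$a{\left(Q,k \right)} = 7 + Q + k$ ($a{\left(Q,k \right)} = \left(Q + k\right) + 7 = 7 + Q + k$)
$s{\left(z,w \right)} = i \sqrt{137}$ ($s{\left(z,w \right)} = \sqrt{0 - 137} = \sqrt{-137} = i \sqrt{137}$)
$\frac{1}{27323 + s{\left(a{\left(-5,-8 + 5 \right)},172 \right)}} = \frac{1}{27323 + i \sqrt{137}}$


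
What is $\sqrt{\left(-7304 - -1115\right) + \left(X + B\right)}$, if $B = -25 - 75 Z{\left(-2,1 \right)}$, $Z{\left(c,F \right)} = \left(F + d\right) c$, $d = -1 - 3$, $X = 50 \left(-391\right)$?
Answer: $i \sqrt{26214} \approx 161.91 i$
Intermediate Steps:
$X = -19550$
$d = -4$
$Z{\left(c,F \right)} = c \left(-4 + F\right)$ ($Z{\left(c,F \right)} = \left(F - 4\right) c = \left(-4 + F\right) c = c \left(-4 + F\right)$)
$B = -475$ ($B = -25 - 75 \left(- 2 \left(-4 + 1\right)\right) = -25 - 75 \left(\left(-2\right) \left(-3\right)\right) = -25 - 450 = -475$)
$\sqrt{\left(-7304 - -1115\right) + \left(X + B\right)} = \sqrt{\left(-7304 - -1115\right) - 20025} = \sqrt{\left(-7304 + 1115\right) - 20025} = \sqrt{-6189 - 20025} = \sqrt{-26214} = i \sqrt{26214}$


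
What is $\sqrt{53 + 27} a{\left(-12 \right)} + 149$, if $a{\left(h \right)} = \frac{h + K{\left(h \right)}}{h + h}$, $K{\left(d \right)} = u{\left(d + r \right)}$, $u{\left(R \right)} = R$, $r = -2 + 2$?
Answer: $149 + 4 \sqrt{5} \approx 157.94$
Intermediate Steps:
$r = 0$
$K{\left(d \right)} = d$ ($K{\left(d \right)} = d + 0 = d$)
$a{\left(h \right)} = 1$ ($a{\left(h \right)} = \frac{h + h}{h + h} = \frac{2 h}{2 h} = 2 h \frac{1}{2 h} = 1$)
$\sqrt{53 + 27} a{\left(-12 \right)} + 149 = \sqrt{53 + 27} \cdot 1 + 149 = \sqrt{80} \cdot 1 + 149 = 4 \sqrt{5} \cdot 1 + 149 = 4 \sqrt{5} + 149 = 149 + 4 \sqrt{5}$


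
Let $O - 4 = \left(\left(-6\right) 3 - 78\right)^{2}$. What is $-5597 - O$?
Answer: $-14817$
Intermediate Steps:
$O = 9220$ ($O = 4 + \left(\left(-6\right) 3 - 78\right)^{2} = 4 + \left(-18 - 78\right)^{2} = 4 + \left(-96\right)^{2} = 4 + 9216 = 9220$)
$-5597 - O = -5597 - 9220 = -14817$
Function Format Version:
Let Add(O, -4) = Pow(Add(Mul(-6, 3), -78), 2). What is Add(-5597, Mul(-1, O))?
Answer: -14817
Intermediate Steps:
O = 9220 (O = Add(4, Pow(Add(Mul(-6, 3), -78), 2)) = Add(4, Pow(Add(-18, -78), 2)) = Add(4, Pow(-96, 2)) = Add(4, 9216) = 9220)
Add(-5597, Mul(-1, O)) = Add(-5597, Mul(-1, 9220)) = Add(-5597, -9220) = -14817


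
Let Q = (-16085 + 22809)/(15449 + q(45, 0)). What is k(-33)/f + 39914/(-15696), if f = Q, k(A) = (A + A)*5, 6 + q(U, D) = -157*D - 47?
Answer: -10001841877/13192488 ≈ -758.15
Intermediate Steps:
q(U, D) = -53 - 157*D (q(U, D) = -6 + (-157*D - 47) = -6 + (-47 - 157*D) = -53 - 157*D)
Q = 1681/3849 (Q = (-16085 + 22809)/(15449 + (-53 - 157*0)) = 6724/(15449 + (-53 + 0)) = 6724/(15449 - 53) = 6724/15396 = 6724*(1/15396) = 1681/3849 ≈ 0.43674)
k(A) = 10*A (k(A) = (2*A)*5 = 10*A)
f = 1681/3849 ≈ 0.43674
k(-33)/f + 39914/(-15696) = (10*(-33))/(1681/3849) + 39914/(-15696) = -330*3849/1681 + 39914*(-1/15696) = -1270170/1681 - 19957/7848 = -10001841877/13192488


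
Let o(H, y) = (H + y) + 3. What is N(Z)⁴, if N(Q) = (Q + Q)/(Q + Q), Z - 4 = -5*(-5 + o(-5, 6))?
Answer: 1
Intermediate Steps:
o(H, y) = 3 + H + y
Z = 9 (Z = 4 - 5*(-5 + (3 - 5 + 6)) = 4 - 5*(-5 + 4) = 4 - 5*(-1) = 4 + 5 = 9)
N(Q) = 1 (N(Q) = (2*Q)/((2*Q)) = (2*Q)*(1/(2*Q)) = 1)
N(Z)⁴ = 1⁴ = 1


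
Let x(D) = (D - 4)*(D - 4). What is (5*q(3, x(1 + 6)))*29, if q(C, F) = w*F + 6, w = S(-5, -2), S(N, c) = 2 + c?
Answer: 870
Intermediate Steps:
w = 0 (w = 2 - 2 = 0)
x(D) = (-4 + D)² (x(D) = (-4 + D)*(-4 + D) = (-4 + D)²)
q(C, F) = 6 (q(C, F) = 0*F + 6 = 0 + 6 = 6)
(5*q(3, x(1 + 6)))*29 = (5*6)*29 = 30*29 = 870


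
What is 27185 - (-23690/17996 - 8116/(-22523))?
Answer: 5509558976657/202661954 ≈ 27186.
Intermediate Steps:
27185 - (-23690/17996 - 8116/(-22523)) = 27185 - (-23690*1/17996 - 8116*(-1/22523)) = 27185 - (-11845/8998 + 8116/22523) = 27185 - 1*(-193757167/202661954) = 27185 + 193757167/202661954 = 5509558976657/202661954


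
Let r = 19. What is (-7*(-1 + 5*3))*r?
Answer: -1862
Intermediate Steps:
(-7*(-1 + 5*3))*r = -7*(-1 + 5*3)*19 = -7*(-1 + 15)*19 = -7*14*19 = -98*19 = -1862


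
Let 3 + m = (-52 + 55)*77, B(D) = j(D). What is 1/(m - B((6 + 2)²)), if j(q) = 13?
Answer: 1/215 ≈ 0.0046512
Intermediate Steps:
B(D) = 13
m = 228 (m = -3 + (-52 + 55)*77 = -3 + 3*77 = -3 + 231 = 228)
1/(m - B((6 + 2)²)) = 1/(228 - 1*13) = 1/(228 - 13) = 1/215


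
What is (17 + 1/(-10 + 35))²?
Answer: 181476/625 ≈ 290.36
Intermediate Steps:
(17 + 1/(-10 + 35))² = (17 + 1/25)² = (426/25)² = 181476/625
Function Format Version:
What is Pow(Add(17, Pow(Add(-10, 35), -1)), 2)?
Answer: Rational(181476, 625) ≈ 290.36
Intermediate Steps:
Pow(Add(17, Pow(Add(-10, 35), -1)), 2) = Pow(Add(17, Pow(25, -1)), 2) = Pow(Add(17, Rational(1, 25)), 2) = Pow(Rational(426, 25), 2) = Rational(181476, 625)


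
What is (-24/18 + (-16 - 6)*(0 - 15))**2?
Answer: 972196/9 ≈ 1.0802e+5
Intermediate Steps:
(-24/18 + (-16 - 6)*(0 - 15))**2 = (-24*1/18 - 22*(-15))**2 = (-4/3 + 330)**2 = (986/3)**2 = 972196/9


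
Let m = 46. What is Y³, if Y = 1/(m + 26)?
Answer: 1/373248 ≈ 2.6792e-6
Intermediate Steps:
Y = 1/72 (Y = 1/(46 + 26) = 1/72 ≈ 0.013889)
Y³ = (1/72)³ = 1/373248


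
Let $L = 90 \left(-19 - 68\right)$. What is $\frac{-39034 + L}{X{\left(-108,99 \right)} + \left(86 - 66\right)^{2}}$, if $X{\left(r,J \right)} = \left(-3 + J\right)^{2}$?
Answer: $- \frac{2929}{601} \approx -4.8735$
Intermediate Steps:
$L = -7830$ ($L = 90 \left(-87\right) = -7830$)
$\frac{-39034 + L}{X{\left(-108,99 \right)} + \left(86 - 66\right)^{2}} = \frac{-39034 - 7830}{\left(-3 + 99\right)^{2} + \left(86 - 66\right)^{2}} = - \frac{46864}{96^{2} + 20^{2}} = - \frac{46864}{9216 + 400} = - \frac{46864}{9616} = \left(-46864\right) \frac{1}{9616} = - \frac{2929}{601}$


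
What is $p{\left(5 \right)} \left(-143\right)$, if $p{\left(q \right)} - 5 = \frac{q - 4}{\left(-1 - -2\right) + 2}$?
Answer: $- \frac{2288}{3} \approx -762.67$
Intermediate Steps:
$p{\left(q \right)} = \frac{11}{3} + \frac{q}{3}$ ($p{\left(q \right)} = 5 + \frac{q - 4}{\left(-1 - -2\right) + 2} = 5 + \frac{-4 + q}{\left(-1 + 2\right) + 2} = 5 + \frac{-4 + q}{1 + 2} = 5 + \frac{-4 + q}{3} = 5 + \left(-4 + q\right) \frac{1}{3} = 5 + \left(- \frac{4}{3} + \frac{q}{3}\right) = \frac{11}{3} + \frac{q}{3}$)
$p{\left(5 \right)} \left(-143\right) = \left(\frac{11}{3} + \frac{1}{3} \cdot 5\right) \left(-143\right) = \left(\frac{11}{3} + \frac{5}{3}\right) \left(-143\right) = \frac{16}{3} \left(-143\right) = - \frac{2288}{3}$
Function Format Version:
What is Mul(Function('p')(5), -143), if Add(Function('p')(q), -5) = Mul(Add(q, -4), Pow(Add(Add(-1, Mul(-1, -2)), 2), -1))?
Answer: Rational(-2288, 3) ≈ -762.67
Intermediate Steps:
Function('p')(q) = Add(Rational(11, 3), Mul(Rational(1, 3), q)) (Function('p')(q) = Add(5, Mul(Add(q, -4), Pow(Add(Add(-1, Mul(-1, -2)), 2), -1))) = Add(5, Mul(Add(-4, q), Pow(Add(Add(-1, 2), 2), -1))) = Add(5, Mul(Add(-4, q), Pow(Add(1, 2), -1))) = Add(5, Mul(Add(-4, q), Pow(3, -1))) = Add(5, Mul(Add(-4, q), Rational(1, 3))) = Add(5, Add(Rational(-4, 3), Mul(Rational(1, 3), q))) = Add(Rational(11, 3), Mul(Rational(1, 3), q)))
Mul(Function('p')(5), -143) = Mul(Add(Rational(11, 3), Mul(Rational(1, 3), 5)), -143) = Mul(Add(Rational(11, 3), Rational(5, 3)), -143) = Mul(Rational(16, 3), -143) = Rational(-2288, 3)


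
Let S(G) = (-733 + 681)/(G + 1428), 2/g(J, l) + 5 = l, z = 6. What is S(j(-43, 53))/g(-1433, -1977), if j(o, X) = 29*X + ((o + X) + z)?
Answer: 51532/2981 ≈ 17.287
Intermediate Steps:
j(o, X) = 6 + o + 30*X (j(o, X) = 29*X + ((o + X) + 6) = 29*X + ((X + o) + 6) = 29*X + (6 + X + o) = 6 + o + 30*X)
g(J, l) = 2/(-5 + l)
S(G) = -52/(1428 + G)
S(j(-43, 53))/g(-1433, -1977) = (-52/(1428 + (6 - 43 + 30*53)))/((2/(-5 - 1977))) = (-52/(1428 + (6 - 43 + 1590)))/((2/(-1982))) = (-52/(1428 + 1553))/((2*(-1/1982))) = (-52/2981)/(-1/991) = -52*1/2981*(-991) = -52/2981*(-991) = 51532/2981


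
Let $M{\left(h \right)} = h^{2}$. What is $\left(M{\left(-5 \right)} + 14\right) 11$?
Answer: $429$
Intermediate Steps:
$\left(M{\left(-5 \right)} + 14\right) 11 = \left(\left(-5\right)^{2} + 14\right) 11 = \left(25 + 14\right) 11 = 39 \cdot 11 = 429$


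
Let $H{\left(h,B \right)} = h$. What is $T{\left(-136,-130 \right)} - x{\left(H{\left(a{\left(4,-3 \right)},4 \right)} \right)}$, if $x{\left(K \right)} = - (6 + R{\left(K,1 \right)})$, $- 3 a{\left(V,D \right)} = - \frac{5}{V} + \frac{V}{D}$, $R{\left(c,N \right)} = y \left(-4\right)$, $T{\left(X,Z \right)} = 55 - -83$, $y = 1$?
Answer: $140$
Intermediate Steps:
$T{\left(X,Z \right)} = 138$ ($T{\left(X,Z \right)} = 55 + 83 = 138$)
$R{\left(c,N \right)} = -4$ ($R{\left(c,N \right)} = 1 \left(-4\right) = -4$)
$a{\left(V,D \right)} = \frac{5}{3 V} - \frac{V}{3 D}$ ($a{\left(V,D \right)} = - \frac{- \frac{5}{V} + \frac{V}{D}}{3} = \frac{5}{3 V} - \frac{V}{3 D}$)
$x{\left(K \right)} = -2$ ($x{\left(K \right)} = - (6 - 4) = \left(-1\right) 2 = -2$)
$T{\left(-136,-130 \right)} - x{\left(H{\left(a{\left(4,-3 \right)},4 \right)} \right)} = 138 - -2 = 138 + 2 = 140$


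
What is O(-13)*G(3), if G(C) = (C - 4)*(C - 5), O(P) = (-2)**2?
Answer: 8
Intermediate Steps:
O(P) = 4
G(C) = (-5 + C)*(-4 + C) (G(C) = (-4 + C)*(-5 + C) = (-5 + C)*(-4 + C))
O(-13)*G(3) = 4*(20 + 3**2 - 9*3) = 4*(20 + 9 - 27) = 4*2 = 8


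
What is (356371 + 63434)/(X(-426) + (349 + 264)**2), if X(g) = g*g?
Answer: 83961/111449 ≈ 0.75336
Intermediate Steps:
X(g) = g**2
(356371 + 63434)/(X(-426) + (349 + 264)**2) = (356371 + 63434)/((-426)**2 + (349 + 264)**2) = 419805/(181476 + 613**2) = 419805/(181476 + 375769) = 419805/557245 = 419805*(1/557245) = 83961/111449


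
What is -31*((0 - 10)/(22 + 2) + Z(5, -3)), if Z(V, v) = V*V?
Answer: -9145/12 ≈ -762.08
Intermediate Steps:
Z(V, v) = V²
-31*((0 - 10)/(22 + 2) + Z(5, -3)) = -31*((0 - 10)/(22 + 2) + 5²) = -31*(-10/24 + 25) = -31*(-10*1/24 + 25) = -31*(-5/12 + 25) = -31*295/12 = -9145/12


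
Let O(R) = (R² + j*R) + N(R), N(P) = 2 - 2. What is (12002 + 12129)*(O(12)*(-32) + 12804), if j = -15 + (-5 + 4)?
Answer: 346038540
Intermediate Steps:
N(P) = 0
j = -16 (j = -15 - 1 = -16)
O(R) = R² - 16*R (O(R) = (R² - 16*R) + 0 = R² - 16*R)
(12002 + 12129)*(O(12)*(-32) + 12804) = (12002 + 12129)*((12*(-16 + 12))*(-32) + 12804) = 24131*((12*(-4))*(-32) + 12804) = 24131*(-48*(-32) + 12804) = 24131*(1536 + 12804) = 24131*14340 = 346038540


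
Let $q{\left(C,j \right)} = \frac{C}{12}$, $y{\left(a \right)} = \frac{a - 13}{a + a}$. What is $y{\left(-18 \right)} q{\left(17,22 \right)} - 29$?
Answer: $- \frac{12001}{432} \approx -27.78$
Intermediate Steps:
$y{\left(a \right)} = \frac{-13 + a}{2 a}$
$q{\left(C,j \right)} = \frac{C}{12}$ ($q{\left(C,j \right)} = C \frac{1}{12} = \frac{C}{12}$)
$y{\left(-18 \right)} q{\left(17,22 \right)} - 29 = \frac{-13 - 18}{2 \left(-18\right)} \frac{1}{12} \cdot 17 - 29 = \frac{1}{2} \left(- \frac{1}{18}\right) \left(-31\right) \frac{17}{12} - 29 = \frac{31}{36} \cdot \frac{17}{12} - 29 = \frac{527}{432} - 29 = - \frac{12001}{432}$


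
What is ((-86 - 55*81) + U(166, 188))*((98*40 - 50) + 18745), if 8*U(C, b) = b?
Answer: -204326525/2 ≈ -1.0216e+8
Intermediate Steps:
U(C, b) = b/8
((-86 - 55*81) + U(166, 188))*((98*40 - 50) + 18745) = ((-86 - 55*81) + (⅛)*188)*((98*40 - 50) + 18745) = ((-86 - 4455) + 47/2)*((3920 - 50) + 18745) = (-4541 + 47/2)*(3870 + 18745) = -9035/2*22615 = -204326525/2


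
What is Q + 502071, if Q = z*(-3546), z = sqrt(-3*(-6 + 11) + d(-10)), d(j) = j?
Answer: 502071 - 17730*I ≈ 5.0207e+5 - 17730.0*I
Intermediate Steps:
z = 5*I (z = sqrt(-3*(-6 + 11) - 10) = sqrt(-3*5 - 10) = sqrt(-15 - 10) = sqrt(-25) = 5*I ≈ 5.0*I)
Q = -17730*I (Q = (5*I)*(-3546) = -17730*I ≈ -17730.0*I)
Q + 502071 = -17730*I + 502071 = 502071 - 17730*I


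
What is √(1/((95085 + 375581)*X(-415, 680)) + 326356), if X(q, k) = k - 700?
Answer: 3*√803294411859760030/4706660 ≈ 571.28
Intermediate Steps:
X(q, k) = -700 + k
√(1/((95085 + 375581)*X(-415, 680)) + 326356) = √(1/((95085 + 375581)*(-700 + 680)) + 326356) = √(1/(470666*(-20)) + 326356) = √((1/470666)*(-1/20) + 326356) = √(-1/9413320 + 326356) = √(3072093461919/9413320) = 3*√803294411859760030/4706660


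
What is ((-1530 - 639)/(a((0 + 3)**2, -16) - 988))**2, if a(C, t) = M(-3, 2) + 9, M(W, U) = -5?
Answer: 522729/107584 ≈ 4.8588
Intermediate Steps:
a(C, t) = 4 (a(C, t) = -5 + 9 = 4)
((-1530 - 639)/(a((0 + 3)**2, -16) - 988))**2 = ((-1530 - 639)/(4 - 988))**2 = (-2169/(-984))**2 = (-2169*(-1/984))**2 = (723/328)**2 = 522729/107584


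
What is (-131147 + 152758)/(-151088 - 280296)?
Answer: -21611/431384 ≈ -0.050097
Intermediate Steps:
(-131147 + 152758)/(-151088 - 280296) = 21611/(-431384) = 21611*(-1/431384) = -21611/431384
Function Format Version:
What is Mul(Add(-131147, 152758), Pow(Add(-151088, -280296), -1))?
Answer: Rational(-21611, 431384) ≈ -0.050097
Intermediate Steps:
Mul(Add(-131147, 152758), Pow(Add(-151088, -280296), -1)) = Mul(21611, Pow(-431384, -1)) = Mul(21611, Rational(-1, 431384)) = Rational(-21611, 431384)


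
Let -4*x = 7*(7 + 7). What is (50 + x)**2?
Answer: 2601/4 ≈ 650.25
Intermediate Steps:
x = -49/2 (x = -7*(7 + 7)/4 = -7*14/4 = -1/4*98 = -49/2 ≈ -24.500)
(50 + x)**2 = (50 - 49/2)**2 = (51/2)**2 = 2601/4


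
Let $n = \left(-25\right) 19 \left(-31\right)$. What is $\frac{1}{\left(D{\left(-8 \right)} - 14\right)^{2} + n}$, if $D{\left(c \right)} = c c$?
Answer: $\frac{1}{17225} \approx 5.8055 \cdot 10^{-5}$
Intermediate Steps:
$D{\left(c \right)} = c^{2}$
$n = 14725$ ($n = \left(-475\right) \left(-31\right) = 14725$)
$\frac{1}{\left(D{\left(-8 \right)} - 14\right)^{2} + n} = \frac{1}{\left(\left(-8\right)^{2} - 14\right)^{2} + 14725} = \frac{1}{\left(64 - 14\right)^{2} + 14725} = \frac{1}{50^{2} + 14725} = \frac{1}{2500 + 14725} = \frac{1}{17225}$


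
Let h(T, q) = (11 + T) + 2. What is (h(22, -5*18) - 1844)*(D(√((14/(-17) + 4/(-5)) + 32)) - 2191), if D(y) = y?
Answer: 3963519 - 1809*√219470/85 ≈ 3.9535e+6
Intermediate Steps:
h(T, q) = 13 + T
(h(22, -5*18) - 1844)*(D(√((14/(-17) + 4/(-5)) + 32)) - 2191) = ((13 + 22) - 1844)*(√((14/(-17) + 4/(-5)) + 32) - 2191) = (35 - 1844)*(√((14*(-1/17) + 4*(-⅕)) + 32) - 2191) = -1809*(√((-14/17 - ⅘) + 32) - 2191) = -1809*(√(-138/85 + 32) - 2191) = -1809*(√(2582/85) - 2191) = -1809*(√219470/85 - 2191) = -1809*(-2191 + √219470/85) = 3963519 - 1809*√219470/85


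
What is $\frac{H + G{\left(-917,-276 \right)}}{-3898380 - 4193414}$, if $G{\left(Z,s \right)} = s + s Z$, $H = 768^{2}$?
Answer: $- \frac{421320}{4045897} \approx -0.10414$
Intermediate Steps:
$H = 589824$
$G{\left(Z,s \right)} = s + Z s$
$\frac{H + G{\left(-917,-276 \right)}}{-3898380 - 4193414} = \frac{589824 - 276 \left(1 - 917\right)}{-3898380 - 4193414} = \frac{589824 - -252816}{-8091794} = \left(589824 + 252816\right) \left(- \frac{1}{8091794}\right) = 842640 \left(- \frac{1}{8091794}\right) = - \frac{421320}{4045897}$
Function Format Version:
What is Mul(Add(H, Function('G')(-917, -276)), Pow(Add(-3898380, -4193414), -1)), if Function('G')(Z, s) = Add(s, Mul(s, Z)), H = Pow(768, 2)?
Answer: Rational(-421320, 4045897) ≈ -0.10414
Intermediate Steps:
H = 589824
Function('G')(Z, s) = Add(s, Mul(Z, s))
Mul(Add(H, Function('G')(-917, -276)), Pow(Add(-3898380, -4193414), -1)) = Mul(Add(589824, Mul(-276, Add(1, -917))), Pow(Add(-3898380, -4193414), -1)) = Mul(Add(589824, Mul(-276, -916)), Pow(-8091794, -1)) = Mul(Add(589824, 252816), Rational(-1, 8091794)) = Mul(842640, Rational(-1, 8091794)) = Rational(-421320, 4045897)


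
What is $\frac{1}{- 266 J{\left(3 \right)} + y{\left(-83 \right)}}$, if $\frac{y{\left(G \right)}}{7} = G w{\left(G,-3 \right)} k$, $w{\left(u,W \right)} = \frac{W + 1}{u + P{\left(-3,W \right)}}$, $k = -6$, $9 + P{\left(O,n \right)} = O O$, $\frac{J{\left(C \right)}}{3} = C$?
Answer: $- \frac{1}{2310} \approx -0.0004329$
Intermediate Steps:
$J{\left(C \right)} = 3 C$
$P{\left(O,n \right)} = -9 + O^{2}$ ($P{\left(O,n \right)} = -9 + O O = -9 + O^{2}$)
$w{\left(u,W \right)} = \frac{1 + W}{u}$ ($w{\left(u,W \right)} = \frac{W + 1}{u - \left(9 - \left(-3\right)^{2}\right)} = \frac{1 + W}{u + \left(-9 + 9\right)} = \frac{1 + W}{u + 0} = \frac{1 + W}{u}$)
$y{\left(G \right)} = 84$ ($y{\left(G \right)} = 7 G \frac{1 - 3}{G} \left(-6\right) = 7 G \frac{1}{G} \left(-2\right) \left(-6\right) = 7 G \left(- \frac{2}{G}\right) \left(-6\right) = 7 \left(\left(-2\right) \left(-6\right)\right) = 7 \cdot 12 = 84$)
$\frac{1}{- 266 J{\left(3 \right)} + y{\left(-83 \right)}} = \frac{1}{- 266 \cdot 3 \cdot 3 + 84} = \frac{1}{\left(-266\right) 9 + 84} = \frac{1}{-2394 + 84} = \frac{1}{-2310} = - \frac{1}{2310}$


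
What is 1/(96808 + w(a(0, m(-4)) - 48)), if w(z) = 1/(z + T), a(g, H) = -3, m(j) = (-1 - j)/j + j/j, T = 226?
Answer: 175/16941401 ≈ 1.0330e-5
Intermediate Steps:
m(j) = 1 + (-1 - j)/j (m(j) = (-1 - j)/j + 1 = 1 + (-1 - j)/j)
w(z) = 1/(226 + z) (w(z) = 1/(z + 226) = 1/(226 + z))
1/(96808 + w(a(0, m(-4)) - 48)) = 1/(96808 + 1/(226 + (-3 - 48))) = 1/(96808 + 1/(226 - 51)) = 1/(96808 + 1/175) = 1/(16941401/175) = 175/16941401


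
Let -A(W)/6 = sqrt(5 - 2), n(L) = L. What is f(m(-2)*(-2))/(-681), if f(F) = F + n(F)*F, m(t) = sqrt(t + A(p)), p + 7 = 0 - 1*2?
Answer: 8/681 + 2*sqrt(-2 - 6*sqrt(3))/681 + 8*sqrt(3)/227 ≈ 0.072789 + 0.010339*I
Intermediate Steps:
p = -9 (p = -7 + (0 - 1*2) = -7 + (0 - 2) = -7 - 2 = -9)
A(W) = -6*sqrt(3) (A(W) = -6*sqrt(5 - 2) = -6*sqrt(3))
m(t) = sqrt(t - 6*sqrt(3))
f(F) = F + F**2 (f(F) = F + F*F = F + F**2)
f(m(-2)*(-2))/(-681) = ((sqrt(-2 - 6*sqrt(3))*(-2))*(1 + sqrt(-2 - 6*sqrt(3))*(-2)))/(-681) = ((-2*sqrt(-2 - 6*sqrt(3)))*(1 - 2*sqrt(-2 - 6*sqrt(3))))*(-1/681) = -2*sqrt(-2 - 6*sqrt(3))*(1 - 2*sqrt(-2 - 6*sqrt(3)))*(-1/681) = 2*sqrt(-2 - 6*sqrt(3))*(1 - 2*sqrt(-2 - 6*sqrt(3)))/681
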